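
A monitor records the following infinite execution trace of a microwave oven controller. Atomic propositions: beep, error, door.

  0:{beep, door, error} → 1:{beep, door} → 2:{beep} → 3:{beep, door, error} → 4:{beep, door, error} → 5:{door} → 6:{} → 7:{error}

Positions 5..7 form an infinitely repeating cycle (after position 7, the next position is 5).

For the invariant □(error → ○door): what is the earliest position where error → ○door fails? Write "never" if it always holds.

never

error → ○door holds at every position 0..7, and those are all the positions the trace ever visits, so the invariant □(error → ○door) is never violated.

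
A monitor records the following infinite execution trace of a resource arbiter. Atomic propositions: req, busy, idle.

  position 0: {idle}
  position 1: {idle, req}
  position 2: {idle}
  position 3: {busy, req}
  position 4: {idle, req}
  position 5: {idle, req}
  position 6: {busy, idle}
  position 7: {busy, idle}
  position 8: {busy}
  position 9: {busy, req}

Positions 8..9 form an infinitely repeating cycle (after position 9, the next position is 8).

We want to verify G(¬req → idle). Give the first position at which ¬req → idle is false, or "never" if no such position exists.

Check ¬req → idle at each position in order: 0 ✓, 1 ✓, 2 ✓, 3 ✓, 4 ✓, 5 ✓, 6 ✓, 7 ✓.
At position 8 the labels are {busy}, so ¬req → idle is false there. This is the first violation.

8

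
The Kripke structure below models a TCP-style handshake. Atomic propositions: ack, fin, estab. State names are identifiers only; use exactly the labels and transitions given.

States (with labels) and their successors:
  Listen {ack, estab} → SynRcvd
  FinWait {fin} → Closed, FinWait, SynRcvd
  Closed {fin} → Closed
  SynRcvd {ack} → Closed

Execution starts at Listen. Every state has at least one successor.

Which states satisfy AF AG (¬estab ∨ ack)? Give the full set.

States satisfying AG (¬estab ∨ ack): {Listen, FinWait, Closed, SynRcvd}.
States satisfying AF AG (¬estab ∨ ack): {Listen, FinWait, Closed, SynRcvd}.

{Listen, FinWait, Closed, SynRcvd}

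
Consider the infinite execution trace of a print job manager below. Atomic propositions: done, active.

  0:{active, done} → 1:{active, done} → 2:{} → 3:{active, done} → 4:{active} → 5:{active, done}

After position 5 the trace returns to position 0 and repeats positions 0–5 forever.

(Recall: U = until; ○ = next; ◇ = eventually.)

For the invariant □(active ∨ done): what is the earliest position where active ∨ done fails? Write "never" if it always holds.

Check active ∨ done at each position in order: 0 ✓, 1 ✓.
At position 2 the labels are {}, so active ∨ done is false there. This is the first violation.

2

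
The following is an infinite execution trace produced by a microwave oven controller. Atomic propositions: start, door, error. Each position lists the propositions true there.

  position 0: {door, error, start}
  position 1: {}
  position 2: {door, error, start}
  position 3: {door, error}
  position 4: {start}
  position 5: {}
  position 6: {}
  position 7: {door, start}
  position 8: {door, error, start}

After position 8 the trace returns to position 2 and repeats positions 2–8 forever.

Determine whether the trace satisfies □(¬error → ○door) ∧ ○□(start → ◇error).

No

¬error → ○door must hold at every position from 0 onward. It fails at position 4, so □(¬error → ○door) is false.
Positions where ¬error holds: 1, 4, 5, 6, 7.
Check ○door at each: 1→ok, 4→fails, 5→fails, 6→ok, 7→ok.
The position after 0 is 1; □(start → ◇error) is true there.
At position 0: □(¬error → ○door) is false; ○□(start → ◇error) is true; so □(¬error → ○door) ∧ ○□(start → ◇error) is false.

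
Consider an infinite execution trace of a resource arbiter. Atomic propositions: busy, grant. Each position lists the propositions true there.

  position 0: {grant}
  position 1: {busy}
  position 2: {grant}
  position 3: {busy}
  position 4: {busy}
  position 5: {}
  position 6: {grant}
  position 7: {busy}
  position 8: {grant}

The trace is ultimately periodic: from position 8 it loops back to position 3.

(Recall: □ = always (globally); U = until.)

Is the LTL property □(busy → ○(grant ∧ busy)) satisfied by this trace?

No

busy → ○(grant ∧ busy) must hold at every position from 0 onward. It fails at position 1, so □(busy → ○(grant ∧ busy)) is false.
Positions where busy holds: 1, 3, 4, 7.
Check ○(grant ∧ busy) at each: 1→fails, 3→fails, 4→fails, 7→fails.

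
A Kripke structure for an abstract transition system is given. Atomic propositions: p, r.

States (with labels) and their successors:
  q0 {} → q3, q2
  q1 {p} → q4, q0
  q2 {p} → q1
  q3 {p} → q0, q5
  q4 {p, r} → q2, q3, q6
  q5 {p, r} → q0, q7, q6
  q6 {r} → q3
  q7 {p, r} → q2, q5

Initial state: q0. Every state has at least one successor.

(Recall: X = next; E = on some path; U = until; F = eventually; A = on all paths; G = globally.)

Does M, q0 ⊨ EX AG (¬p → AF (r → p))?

States satisfying AG (¬p → AF (r → p)): {q0, q1, q2, q3, q4, q5, q6, q7}.
States satisfying EX AG (¬p → AF (r → p)): {q0, q1, q2, q3, q4, q5, q6, q7}.
q0 ∈ Sat(EX AG (¬p → AF (r → p))).

Yes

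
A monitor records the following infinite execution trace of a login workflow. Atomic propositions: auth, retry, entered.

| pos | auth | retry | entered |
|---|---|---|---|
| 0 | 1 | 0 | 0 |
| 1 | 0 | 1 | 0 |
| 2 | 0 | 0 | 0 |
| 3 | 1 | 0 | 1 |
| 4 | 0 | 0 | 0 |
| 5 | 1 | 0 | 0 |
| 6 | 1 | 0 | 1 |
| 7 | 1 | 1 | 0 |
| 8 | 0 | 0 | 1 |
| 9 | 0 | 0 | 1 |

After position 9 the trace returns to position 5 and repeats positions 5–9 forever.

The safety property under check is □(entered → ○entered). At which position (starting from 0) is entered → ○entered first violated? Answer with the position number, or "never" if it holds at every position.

Check entered → ○entered at each position in order: 0 ✓, 1 ✓, 2 ✓.
At position 3 the labels are {auth, entered} and the next position 4 has {}, so entered → ○entered is false there. This is the first violation.

3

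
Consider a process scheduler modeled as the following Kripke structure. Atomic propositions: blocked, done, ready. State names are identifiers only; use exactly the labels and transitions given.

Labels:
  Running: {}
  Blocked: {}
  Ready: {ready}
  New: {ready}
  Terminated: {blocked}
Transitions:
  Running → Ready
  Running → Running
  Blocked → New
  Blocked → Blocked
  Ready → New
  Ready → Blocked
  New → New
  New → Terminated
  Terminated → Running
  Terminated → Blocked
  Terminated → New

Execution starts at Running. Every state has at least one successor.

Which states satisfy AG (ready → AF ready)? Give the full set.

{Running, Blocked, Ready, New, Terminated}

States satisfying ready → AF ready: {Running, Blocked, Ready, New, Terminated}.
States satisfying AG (ready → AF ready): {Running, Blocked, Ready, New, Terminated}.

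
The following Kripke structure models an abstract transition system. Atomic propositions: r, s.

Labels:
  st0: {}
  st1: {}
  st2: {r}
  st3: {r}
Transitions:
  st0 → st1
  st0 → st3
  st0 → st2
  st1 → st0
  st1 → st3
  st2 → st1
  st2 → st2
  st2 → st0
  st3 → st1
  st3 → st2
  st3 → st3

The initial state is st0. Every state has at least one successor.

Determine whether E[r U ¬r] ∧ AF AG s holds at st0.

Violated

States satisfying r: {st2, st3}.
States satisfying ¬r: {st0, st1}.
States satisfying E[r U ¬r]: {st0, st1, st2, st3}.
States satisfying AG s: ∅.
States satisfying AF AG s: ∅.
States satisfying E[r U ¬r] ∧ AF AG s: ∅.
st0 ∉ Sat(E[r U ¬r] ∧ AF AG s).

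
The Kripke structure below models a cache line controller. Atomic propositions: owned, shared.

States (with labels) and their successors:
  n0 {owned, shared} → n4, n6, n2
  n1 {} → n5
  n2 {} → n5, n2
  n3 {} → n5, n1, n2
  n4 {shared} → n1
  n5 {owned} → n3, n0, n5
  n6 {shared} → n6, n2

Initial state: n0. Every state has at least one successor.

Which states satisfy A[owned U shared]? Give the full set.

{n0, n4, n6}

States satisfying owned: {n0, n5}.
States satisfying shared: {n0, n4, n6}.
States satisfying A[owned U shared]: {n0, n4, n6}.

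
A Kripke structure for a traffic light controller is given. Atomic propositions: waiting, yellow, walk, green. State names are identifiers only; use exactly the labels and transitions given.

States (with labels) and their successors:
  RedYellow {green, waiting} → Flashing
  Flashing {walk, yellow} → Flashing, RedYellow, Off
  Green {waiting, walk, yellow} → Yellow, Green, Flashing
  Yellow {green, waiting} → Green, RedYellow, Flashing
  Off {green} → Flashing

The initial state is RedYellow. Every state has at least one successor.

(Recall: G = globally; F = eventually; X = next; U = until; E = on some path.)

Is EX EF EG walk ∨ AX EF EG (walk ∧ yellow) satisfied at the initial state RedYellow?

States satisfying EF EG walk: {RedYellow, Flashing, Green, Yellow, Off}.
States satisfying EX EF EG walk: {RedYellow, Flashing, Green, Yellow, Off}.
States satisfying EF EG (walk ∧ yellow): {RedYellow, Flashing, Green, Yellow, Off}.
States satisfying AX EF EG (walk ∧ yellow): {RedYellow, Flashing, Green, Yellow, Off}.
States satisfying EX EF EG walk ∨ AX EF EG (walk ∧ yellow): {RedYellow, Flashing, Green, Yellow, Off}.
RedYellow ∈ Sat(EX EF EG walk ∨ AX EF EG (walk ∧ yellow)).

Holds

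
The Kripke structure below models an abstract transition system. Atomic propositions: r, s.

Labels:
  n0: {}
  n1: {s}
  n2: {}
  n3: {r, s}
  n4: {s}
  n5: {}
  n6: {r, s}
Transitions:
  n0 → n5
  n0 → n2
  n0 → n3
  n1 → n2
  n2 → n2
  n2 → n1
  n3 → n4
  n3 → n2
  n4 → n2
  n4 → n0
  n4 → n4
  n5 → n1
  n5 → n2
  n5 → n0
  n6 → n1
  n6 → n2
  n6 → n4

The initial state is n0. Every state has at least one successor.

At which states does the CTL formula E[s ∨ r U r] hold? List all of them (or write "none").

{n3, n6}

States satisfying s ∨ r: {n1, n3, n4, n6}.
States satisfying r: {n3, n6}.
States satisfying E[s ∨ r U r]: {n3, n6}.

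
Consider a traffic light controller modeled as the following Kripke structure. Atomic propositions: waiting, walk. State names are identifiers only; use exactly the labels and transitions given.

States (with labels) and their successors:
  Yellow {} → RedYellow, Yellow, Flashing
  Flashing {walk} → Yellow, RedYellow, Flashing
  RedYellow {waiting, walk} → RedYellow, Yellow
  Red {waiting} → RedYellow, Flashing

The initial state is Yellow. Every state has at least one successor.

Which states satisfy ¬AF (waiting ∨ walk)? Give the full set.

States satisfying waiting ∨ walk: {Flashing, RedYellow, Red}.
States satisfying AF (waiting ∨ walk): {Flashing, RedYellow, Red}.
States satisfying ¬AF (waiting ∨ walk): {Yellow}.

{Yellow}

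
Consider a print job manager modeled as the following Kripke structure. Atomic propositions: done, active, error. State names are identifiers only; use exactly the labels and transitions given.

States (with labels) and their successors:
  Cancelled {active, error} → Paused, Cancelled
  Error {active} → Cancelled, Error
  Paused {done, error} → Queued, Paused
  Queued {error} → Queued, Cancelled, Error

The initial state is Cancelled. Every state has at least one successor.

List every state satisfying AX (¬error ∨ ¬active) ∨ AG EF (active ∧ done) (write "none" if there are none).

States satisfying ¬error ∨ ¬active: {Error, Paused, Queued}.
States satisfying AX (¬error ∨ ¬active): {Paused}.
States satisfying EF (active ∧ done): ∅.
States satisfying AG EF (active ∧ done): ∅.
States satisfying AX (¬error ∨ ¬active) ∨ AG EF (active ∧ done): {Paused}.

{Paused}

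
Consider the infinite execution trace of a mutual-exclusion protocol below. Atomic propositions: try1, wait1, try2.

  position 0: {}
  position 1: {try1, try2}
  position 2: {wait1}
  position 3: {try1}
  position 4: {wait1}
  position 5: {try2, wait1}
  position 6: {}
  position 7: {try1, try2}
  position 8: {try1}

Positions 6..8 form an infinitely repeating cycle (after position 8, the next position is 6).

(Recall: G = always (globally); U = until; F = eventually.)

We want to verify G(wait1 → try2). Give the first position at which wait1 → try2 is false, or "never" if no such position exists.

Check wait1 → try2 at each position in order: 0 ✓, 1 ✓.
At position 2 the labels are {wait1}, so wait1 → try2 is false there. This is the first violation.

2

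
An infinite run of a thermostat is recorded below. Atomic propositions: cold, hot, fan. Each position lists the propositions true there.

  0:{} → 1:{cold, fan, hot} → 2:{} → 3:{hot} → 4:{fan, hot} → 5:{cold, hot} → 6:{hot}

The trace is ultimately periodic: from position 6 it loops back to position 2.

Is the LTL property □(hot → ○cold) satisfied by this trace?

No

hot → ○cold must hold at every position from 0 onward. It fails at position 1, so □(hot → ○cold) is false.
Positions where hot holds: 1, 3, 4, 5, 6.
Check ○cold at each: 1→fails, 3→fails, 4→ok, 5→fails, 6→fails.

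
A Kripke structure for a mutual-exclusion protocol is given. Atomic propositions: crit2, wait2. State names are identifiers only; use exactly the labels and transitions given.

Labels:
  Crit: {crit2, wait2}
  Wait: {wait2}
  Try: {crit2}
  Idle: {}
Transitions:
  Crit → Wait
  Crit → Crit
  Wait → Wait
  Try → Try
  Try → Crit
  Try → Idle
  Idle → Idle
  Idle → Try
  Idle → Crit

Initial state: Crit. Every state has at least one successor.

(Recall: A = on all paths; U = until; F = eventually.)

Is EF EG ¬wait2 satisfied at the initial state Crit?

States satisfying EG ¬wait2: {Try, Idle}.
States satisfying EF EG ¬wait2: {Try, Idle}.
No suitable path/successor from Crit witnesses the formula.
Crit ∉ Sat(EF EG ¬wait2).

Does not hold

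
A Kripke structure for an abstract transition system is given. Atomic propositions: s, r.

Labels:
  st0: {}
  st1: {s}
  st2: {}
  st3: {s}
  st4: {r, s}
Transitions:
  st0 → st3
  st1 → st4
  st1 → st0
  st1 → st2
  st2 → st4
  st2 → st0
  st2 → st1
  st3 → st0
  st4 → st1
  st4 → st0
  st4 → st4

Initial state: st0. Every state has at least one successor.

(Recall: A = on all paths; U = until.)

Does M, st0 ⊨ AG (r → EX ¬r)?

Satisfied

States satisfying r → EX ¬r: {st0, st1, st2, st3, st4}.
States satisfying AG (r → EX ¬r): {st0, st1, st2, st3, st4}.
Every state reachable from st0 satisfies r → EX ¬r.
st0 ∈ Sat(AG (r → EX ¬r)).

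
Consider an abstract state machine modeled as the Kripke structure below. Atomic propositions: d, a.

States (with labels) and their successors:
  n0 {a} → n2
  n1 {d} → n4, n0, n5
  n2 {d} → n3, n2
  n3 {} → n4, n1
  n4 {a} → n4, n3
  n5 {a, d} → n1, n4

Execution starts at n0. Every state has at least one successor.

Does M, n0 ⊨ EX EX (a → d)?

Holds

States satisfying EX (a → d): {n0, n1, n2, n3, n4, n5}.
States satisfying EX EX (a → d): {n0, n1, n2, n3, n4, n5}.
n0 ∈ Sat(EX EX (a → d)).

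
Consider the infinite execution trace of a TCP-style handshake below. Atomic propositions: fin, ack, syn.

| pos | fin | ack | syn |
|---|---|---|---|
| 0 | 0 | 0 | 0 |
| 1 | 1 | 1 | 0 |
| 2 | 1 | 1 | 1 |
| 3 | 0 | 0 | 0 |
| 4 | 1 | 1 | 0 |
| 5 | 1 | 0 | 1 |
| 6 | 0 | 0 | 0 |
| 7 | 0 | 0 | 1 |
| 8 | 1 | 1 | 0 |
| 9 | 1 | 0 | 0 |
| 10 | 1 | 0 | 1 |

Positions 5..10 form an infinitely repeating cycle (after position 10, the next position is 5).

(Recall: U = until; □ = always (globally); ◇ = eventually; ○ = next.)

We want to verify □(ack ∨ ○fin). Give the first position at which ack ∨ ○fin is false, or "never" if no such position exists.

Check ack ∨ ○fin at each position in order: 0 ✓, 1 ✓, 2 ✓, 3 ✓, 4 ✓.
At position 5 the labels are {fin, syn} and the next position 6 has {}, so ack ∨ ○fin is false there. This is the first violation.

5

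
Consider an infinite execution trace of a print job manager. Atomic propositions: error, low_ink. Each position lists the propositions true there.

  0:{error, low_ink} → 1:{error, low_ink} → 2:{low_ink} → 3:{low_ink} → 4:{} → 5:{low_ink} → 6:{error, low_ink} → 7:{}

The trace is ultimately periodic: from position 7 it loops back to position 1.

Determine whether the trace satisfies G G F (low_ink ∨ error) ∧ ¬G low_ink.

Satisfied

G F (low_ink ∨ error) holds at every position 0..7, and those are all positions ever visited, so G G F (low_ink ∨ error) holds.
At position 0: G G F (low_ink ∨ error) is true; ¬G low_ink is true; so G G F (low_ink ∨ error) ∧ ¬G low_ink is true.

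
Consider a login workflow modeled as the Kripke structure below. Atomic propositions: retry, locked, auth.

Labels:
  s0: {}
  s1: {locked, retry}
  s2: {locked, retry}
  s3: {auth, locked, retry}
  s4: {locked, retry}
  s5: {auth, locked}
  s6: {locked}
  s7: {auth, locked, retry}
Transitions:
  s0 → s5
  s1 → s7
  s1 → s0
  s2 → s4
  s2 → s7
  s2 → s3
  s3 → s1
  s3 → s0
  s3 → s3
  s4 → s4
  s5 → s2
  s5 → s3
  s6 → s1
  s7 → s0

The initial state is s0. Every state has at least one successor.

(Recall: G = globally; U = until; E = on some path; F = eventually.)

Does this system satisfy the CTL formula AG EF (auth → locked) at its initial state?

Yes

States satisfying EF (auth → locked): {s0, s1, s2, s3, s4, s5, s6, s7}.
States satisfying AG EF (auth → locked): {s0, s1, s2, s3, s4, s5, s6, s7}.
Every state reachable from s0 satisfies EF (auth → locked).
s0 ∈ Sat(AG EF (auth → locked)).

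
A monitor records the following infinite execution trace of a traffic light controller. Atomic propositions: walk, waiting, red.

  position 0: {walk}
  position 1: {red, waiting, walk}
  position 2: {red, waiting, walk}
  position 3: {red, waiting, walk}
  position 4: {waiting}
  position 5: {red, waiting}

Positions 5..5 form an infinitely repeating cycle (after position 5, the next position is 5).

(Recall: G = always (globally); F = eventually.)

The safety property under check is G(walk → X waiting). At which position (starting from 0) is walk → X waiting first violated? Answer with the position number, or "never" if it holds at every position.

never

walk → X waiting holds at every position 0..5, and those are all the positions the trace ever visits, so the invariant G(walk → X waiting) is never violated.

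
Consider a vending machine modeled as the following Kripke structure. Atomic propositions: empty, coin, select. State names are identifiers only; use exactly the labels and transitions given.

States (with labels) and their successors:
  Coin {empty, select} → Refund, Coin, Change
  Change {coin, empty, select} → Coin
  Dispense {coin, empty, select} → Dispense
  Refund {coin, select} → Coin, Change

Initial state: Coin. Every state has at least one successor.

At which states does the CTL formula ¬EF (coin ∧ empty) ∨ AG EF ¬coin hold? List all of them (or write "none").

{Coin, Change, Refund}

States satisfying coin ∧ empty: {Change, Dispense}.
States satisfying EF (coin ∧ empty): {Coin, Change, Dispense, Refund}.
States satisfying ¬EF (coin ∧ empty): ∅.
States satisfying EF ¬coin: {Coin, Change, Refund}.
States satisfying AG EF ¬coin: {Coin, Change, Refund}.
States satisfying ¬EF (coin ∧ empty) ∨ AG EF ¬coin: {Coin, Change, Refund}.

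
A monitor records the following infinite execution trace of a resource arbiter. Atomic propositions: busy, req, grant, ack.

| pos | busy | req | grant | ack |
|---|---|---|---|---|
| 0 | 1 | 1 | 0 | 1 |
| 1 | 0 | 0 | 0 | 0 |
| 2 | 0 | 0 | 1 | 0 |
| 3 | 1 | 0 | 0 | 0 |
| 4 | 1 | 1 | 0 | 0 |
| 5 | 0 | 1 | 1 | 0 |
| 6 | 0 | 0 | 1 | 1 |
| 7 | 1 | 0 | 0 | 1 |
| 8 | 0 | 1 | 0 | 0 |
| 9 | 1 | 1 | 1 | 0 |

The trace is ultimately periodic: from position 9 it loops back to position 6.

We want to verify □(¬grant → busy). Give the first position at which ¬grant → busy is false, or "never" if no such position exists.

Check ¬grant → busy at each position in order: 0 ✓.
At position 1 the labels are {}, so ¬grant → busy is false there. This is the first violation.

1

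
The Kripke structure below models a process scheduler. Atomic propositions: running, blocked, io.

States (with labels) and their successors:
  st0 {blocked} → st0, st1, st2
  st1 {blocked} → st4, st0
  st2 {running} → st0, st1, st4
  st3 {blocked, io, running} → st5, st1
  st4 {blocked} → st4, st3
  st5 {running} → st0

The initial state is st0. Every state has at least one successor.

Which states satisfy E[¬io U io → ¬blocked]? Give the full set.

States satisfying ¬io: {st0, st1, st2, st4, st5}.
States satisfying io → ¬blocked: {st0, st1, st2, st4, st5}.
States satisfying E[¬io U io → ¬blocked]: {st0, st1, st2, st4, st5}.

{st0, st1, st2, st4, st5}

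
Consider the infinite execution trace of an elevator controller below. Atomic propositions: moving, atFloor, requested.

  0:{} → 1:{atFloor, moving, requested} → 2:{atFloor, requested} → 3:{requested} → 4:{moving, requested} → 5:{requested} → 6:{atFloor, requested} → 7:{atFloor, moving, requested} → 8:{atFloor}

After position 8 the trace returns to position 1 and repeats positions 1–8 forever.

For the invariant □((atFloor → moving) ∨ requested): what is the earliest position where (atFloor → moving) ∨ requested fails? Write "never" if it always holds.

8

Check (atFloor → moving) ∨ requested at each position in order: 0 ✓, 1 ✓, 2 ✓, 3 ✓, 4 ✓, 5 ✓, 6 ✓, 7 ✓.
At position 8 the labels are {atFloor}, so (atFloor → moving) ∨ requested is false there. This is the first violation.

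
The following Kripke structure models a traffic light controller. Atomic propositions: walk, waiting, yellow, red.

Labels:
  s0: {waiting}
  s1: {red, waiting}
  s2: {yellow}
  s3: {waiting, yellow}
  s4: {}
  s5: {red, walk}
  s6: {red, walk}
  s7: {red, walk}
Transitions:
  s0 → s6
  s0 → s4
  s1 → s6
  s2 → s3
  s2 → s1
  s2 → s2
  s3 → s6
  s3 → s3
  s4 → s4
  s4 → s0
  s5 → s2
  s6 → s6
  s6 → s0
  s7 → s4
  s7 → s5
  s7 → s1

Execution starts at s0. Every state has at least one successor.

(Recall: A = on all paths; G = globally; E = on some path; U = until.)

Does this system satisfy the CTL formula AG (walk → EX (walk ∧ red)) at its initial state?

States satisfying walk → EX (walk ∧ red): {s0, s1, s2, s3, s4, s6, s7}.
States satisfying AG (walk → EX (walk ∧ red)): {s0, s1, s2, s3, s4, s6}.
Every state reachable from s0 satisfies walk → EX (walk ∧ red).
s0 ∈ Sat(AG (walk → EX (walk ∧ red))).

Satisfied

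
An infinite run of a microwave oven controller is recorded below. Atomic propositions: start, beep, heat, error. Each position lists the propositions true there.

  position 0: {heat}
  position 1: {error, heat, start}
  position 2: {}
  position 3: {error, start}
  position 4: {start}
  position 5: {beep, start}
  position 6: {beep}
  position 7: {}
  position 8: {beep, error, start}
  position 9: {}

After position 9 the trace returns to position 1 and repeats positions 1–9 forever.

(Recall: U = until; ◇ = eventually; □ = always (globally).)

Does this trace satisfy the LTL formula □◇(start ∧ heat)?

Satisfied

◇(start ∧ heat) holds at every position 0..9, and those are all positions ever visited, so □◇(start ∧ heat) holds.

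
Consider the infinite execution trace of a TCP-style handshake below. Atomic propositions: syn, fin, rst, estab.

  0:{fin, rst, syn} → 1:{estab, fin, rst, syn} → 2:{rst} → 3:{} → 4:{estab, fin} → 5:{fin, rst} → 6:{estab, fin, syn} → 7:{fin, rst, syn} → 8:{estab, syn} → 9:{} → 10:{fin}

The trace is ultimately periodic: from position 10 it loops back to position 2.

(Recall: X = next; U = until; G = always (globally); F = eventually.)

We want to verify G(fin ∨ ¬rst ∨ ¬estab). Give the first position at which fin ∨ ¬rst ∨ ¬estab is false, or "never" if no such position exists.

never

fin ∨ ¬rst ∨ ¬estab holds at every position 0..10, and those are all the positions the trace ever visits, so the invariant G(fin ∨ ¬rst ∨ ¬estab) is never violated.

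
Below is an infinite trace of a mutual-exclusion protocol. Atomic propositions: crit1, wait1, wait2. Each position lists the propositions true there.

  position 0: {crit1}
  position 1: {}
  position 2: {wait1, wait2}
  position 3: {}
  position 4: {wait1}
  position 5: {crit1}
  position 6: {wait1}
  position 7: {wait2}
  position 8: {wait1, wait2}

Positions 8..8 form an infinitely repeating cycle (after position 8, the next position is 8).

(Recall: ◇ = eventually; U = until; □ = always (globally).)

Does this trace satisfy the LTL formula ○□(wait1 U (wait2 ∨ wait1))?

No

The position after 0 is 1; □(wait1 U (wait2 ∨ wait1)) is false there.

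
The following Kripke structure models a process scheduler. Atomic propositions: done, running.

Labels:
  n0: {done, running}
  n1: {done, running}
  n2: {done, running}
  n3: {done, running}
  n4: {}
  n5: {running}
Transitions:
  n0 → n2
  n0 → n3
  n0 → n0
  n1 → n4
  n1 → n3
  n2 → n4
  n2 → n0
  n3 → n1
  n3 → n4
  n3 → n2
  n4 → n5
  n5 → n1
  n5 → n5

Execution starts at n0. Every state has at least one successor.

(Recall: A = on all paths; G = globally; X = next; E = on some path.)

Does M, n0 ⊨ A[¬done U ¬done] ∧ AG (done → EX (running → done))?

States satisfying ¬done: {n4, n5}.
States satisfying A[¬done U ¬done]: {n4, n5}.
States satisfying done → EX (running → done): {n0, n1, n2, n3, n4, n5}.
States satisfying AG (done → EX (running → done)): {n0, n1, n2, n3, n4, n5}.
States satisfying A[¬done U ¬done] ∧ AG (done → EX (running → done)): {n4, n5}.
n0 ∉ Sat(A[¬done U ¬done] ∧ AG (done → EX (running → done))).

No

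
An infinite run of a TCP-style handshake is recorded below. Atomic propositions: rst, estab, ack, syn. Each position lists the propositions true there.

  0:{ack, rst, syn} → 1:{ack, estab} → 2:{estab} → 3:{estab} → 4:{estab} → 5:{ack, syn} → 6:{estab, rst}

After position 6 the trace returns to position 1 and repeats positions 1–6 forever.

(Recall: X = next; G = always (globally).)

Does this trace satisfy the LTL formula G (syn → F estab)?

Yes

syn → F estab holds at every position 0..6, and those are all positions ever visited, so G (syn → F estab) holds.
Positions where syn holds: 0, 5.
Check F estab at each: 0→ok, 5→ok.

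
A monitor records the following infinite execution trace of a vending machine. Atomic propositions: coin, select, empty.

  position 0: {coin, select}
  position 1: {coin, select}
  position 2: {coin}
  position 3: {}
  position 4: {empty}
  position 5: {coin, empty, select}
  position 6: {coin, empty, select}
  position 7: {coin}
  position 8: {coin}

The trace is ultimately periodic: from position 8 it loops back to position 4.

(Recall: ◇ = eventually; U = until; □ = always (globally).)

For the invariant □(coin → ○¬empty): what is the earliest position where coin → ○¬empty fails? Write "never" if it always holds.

Check coin → ○¬empty at each position in order: 0 ✓, 1 ✓, 2 ✓, 3 ✓, 4 ✓.
At position 5 the labels are {coin, empty, select} and the next position 6 has {coin, empty, select}, so coin → ○¬empty is false there. This is the first violation.

5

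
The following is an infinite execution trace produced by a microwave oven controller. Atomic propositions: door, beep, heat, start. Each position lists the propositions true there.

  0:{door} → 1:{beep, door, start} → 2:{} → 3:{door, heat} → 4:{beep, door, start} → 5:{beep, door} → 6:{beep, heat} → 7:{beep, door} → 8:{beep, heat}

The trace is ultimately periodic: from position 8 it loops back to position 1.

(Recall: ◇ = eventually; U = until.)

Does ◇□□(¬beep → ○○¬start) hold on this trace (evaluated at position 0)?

Violated

□□(¬beep → ○○¬start) is false at every position 0..8, so it never becomes true and ◇□□(¬beep → ○○¬start) fails.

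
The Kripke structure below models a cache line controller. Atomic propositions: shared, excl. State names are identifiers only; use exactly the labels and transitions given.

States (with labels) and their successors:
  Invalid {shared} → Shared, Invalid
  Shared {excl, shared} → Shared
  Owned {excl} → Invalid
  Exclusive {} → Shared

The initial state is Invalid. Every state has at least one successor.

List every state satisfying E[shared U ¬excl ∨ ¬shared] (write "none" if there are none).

States satisfying shared: {Invalid, Shared}.
States satisfying ¬excl ∨ ¬shared: {Invalid, Owned, Exclusive}.
States satisfying E[shared U ¬excl ∨ ¬shared]: {Invalid, Owned, Exclusive}.

{Invalid, Owned, Exclusive}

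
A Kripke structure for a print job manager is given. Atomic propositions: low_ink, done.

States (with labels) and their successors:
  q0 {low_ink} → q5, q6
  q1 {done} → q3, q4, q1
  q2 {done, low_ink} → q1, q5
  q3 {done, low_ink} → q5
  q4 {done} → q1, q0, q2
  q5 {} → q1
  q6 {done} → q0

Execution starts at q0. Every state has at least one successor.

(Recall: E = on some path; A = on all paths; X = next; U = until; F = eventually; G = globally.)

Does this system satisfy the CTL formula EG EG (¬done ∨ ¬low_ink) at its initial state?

States satisfying EG (¬done ∨ ¬low_ink): {q0, q1, q4, q5, q6}.
States satisfying EG EG (¬done ∨ ¬low_ink): {q0, q1, q4, q5, q6}.
q0 ∈ Sat(EG EG (¬done ∨ ¬low_ink)).

Satisfied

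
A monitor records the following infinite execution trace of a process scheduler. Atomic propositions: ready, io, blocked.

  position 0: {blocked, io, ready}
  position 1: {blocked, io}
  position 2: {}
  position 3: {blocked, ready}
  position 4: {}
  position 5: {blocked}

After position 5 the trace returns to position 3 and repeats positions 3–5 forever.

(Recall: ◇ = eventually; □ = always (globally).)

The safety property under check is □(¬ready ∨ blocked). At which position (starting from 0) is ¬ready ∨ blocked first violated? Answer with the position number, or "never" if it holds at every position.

never

¬ready ∨ blocked holds at every position 0..5, and those are all the positions the trace ever visits, so the invariant □(¬ready ∨ blocked) is never violated.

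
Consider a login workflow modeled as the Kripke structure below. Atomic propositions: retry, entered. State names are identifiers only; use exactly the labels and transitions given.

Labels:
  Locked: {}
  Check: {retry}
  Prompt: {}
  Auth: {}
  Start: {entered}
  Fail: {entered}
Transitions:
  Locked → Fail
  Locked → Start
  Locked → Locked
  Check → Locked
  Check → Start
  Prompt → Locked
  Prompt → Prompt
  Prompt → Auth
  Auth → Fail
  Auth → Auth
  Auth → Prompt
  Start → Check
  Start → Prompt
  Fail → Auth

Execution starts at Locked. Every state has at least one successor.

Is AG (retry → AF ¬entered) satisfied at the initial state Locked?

Yes

States satisfying retry → AF ¬entered: {Locked, Check, Prompt, Auth, Start, Fail}.
States satisfying AG (retry → AF ¬entered): {Locked, Check, Prompt, Auth, Start, Fail}.
Every state reachable from Locked satisfies retry → AF ¬entered.
Locked ∈ Sat(AG (retry → AF ¬entered)).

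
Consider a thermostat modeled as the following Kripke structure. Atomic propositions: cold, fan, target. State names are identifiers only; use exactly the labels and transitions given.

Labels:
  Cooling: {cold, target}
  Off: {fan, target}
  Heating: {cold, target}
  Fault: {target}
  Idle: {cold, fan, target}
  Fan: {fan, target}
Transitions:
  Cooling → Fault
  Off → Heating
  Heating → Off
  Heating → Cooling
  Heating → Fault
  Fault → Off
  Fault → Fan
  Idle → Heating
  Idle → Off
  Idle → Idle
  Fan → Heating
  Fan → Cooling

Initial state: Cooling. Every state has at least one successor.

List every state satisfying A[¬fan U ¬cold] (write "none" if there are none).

States satisfying ¬fan: {Cooling, Heating, Fault}.
States satisfying ¬cold: {Off, Fault, Fan}.
States satisfying A[¬fan U ¬cold]: {Cooling, Off, Heating, Fault, Fan}.

{Cooling, Off, Heating, Fault, Fan}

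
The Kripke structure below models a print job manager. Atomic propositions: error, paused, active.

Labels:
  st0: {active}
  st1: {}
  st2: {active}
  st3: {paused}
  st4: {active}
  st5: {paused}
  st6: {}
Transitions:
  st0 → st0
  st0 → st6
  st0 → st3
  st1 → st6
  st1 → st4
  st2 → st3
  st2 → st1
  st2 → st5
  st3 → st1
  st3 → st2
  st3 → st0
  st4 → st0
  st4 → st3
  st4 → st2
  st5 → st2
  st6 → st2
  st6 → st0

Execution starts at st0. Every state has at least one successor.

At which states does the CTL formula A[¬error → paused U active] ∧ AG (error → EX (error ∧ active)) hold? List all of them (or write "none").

{st0, st2, st4, st5}

States satisfying ¬error → paused: {st3, st5}.
States satisfying active: {st0, st2, st4}.
States satisfying A[¬error → paused U active]: {st0, st2, st4, st5}.
States satisfying error → EX (error ∧ active): {st0, st1, st2, st3, st4, st5, st6}.
States satisfying AG (error → EX (error ∧ active)): {st0, st1, st2, st3, st4, st5, st6}.
States satisfying A[¬error → paused U active] ∧ AG (error → EX (error ∧ active)): {st0, st2, st4, st5}.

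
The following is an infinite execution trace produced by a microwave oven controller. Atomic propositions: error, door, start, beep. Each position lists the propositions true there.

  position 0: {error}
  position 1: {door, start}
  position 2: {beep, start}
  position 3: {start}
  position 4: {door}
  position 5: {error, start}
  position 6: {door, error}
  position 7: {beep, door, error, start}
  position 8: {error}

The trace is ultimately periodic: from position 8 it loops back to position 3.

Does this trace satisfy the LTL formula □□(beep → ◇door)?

Satisfied

□(beep → ◇door) holds at every position 0..8, and those are all positions ever visited, so □□(beep → ◇door) holds.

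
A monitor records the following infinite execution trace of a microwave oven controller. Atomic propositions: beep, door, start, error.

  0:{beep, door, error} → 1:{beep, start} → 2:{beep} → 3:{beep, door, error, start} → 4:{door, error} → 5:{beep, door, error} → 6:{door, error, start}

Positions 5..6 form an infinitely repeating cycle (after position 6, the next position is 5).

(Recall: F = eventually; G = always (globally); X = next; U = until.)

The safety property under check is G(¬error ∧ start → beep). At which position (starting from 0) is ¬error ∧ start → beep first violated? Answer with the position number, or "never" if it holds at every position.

¬error ∧ start → beep holds at every position 0..6, and those are all the positions the trace ever visits, so the invariant G(¬error ∧ start → beep) is never violated.

never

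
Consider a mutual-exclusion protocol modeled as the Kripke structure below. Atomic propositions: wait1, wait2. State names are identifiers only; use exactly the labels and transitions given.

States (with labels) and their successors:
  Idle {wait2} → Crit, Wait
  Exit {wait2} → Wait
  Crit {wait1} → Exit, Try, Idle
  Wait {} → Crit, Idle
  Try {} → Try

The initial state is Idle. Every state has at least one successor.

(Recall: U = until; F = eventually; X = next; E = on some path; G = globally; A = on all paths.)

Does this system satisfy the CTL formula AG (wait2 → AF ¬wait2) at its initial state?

Satisfied

States satisfying wait2 → AF ¬wait2: {Idle, Exit, Crit, Wait, Try}.
States satisfying AG (wait2 → AF ¬wait2): {Idle, Exit, Crit, Wait, Try}.
Every state reachable from Idle satisfies wait2 → AF ¬wait2.
Idle ∈ Sat(AG (wait2 → AF ¬wait2)).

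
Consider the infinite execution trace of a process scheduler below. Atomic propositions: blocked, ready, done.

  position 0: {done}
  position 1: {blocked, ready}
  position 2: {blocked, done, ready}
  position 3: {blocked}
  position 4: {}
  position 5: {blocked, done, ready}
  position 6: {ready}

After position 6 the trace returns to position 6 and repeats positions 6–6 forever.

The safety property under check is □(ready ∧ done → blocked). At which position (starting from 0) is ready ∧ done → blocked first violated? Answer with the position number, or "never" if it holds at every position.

never

ready ∧ done → blocked holds at every position 0..6, and those are all the positions the trace ever visits, so the invariant □(ready ∧ done → blocked) is never violated.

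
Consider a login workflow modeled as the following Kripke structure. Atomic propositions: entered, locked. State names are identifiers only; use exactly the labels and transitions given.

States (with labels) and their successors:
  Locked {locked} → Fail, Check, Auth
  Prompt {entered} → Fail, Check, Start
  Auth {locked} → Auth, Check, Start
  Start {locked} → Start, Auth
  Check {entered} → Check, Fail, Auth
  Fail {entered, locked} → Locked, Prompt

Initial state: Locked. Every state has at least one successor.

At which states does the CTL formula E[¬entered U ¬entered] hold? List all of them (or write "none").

{Locked, Auth, Start}

States satisfying ¬entered: {Locked, Auth, Start}.
States satisfying E[¬entered U ¬entered]: {Locked, Auth, Start}.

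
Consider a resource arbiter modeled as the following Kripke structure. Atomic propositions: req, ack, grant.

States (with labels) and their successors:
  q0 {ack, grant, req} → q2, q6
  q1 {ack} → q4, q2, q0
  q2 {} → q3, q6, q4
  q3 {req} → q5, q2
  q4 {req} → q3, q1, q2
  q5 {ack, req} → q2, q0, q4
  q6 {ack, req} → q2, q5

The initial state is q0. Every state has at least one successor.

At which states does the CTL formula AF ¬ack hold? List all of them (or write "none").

{q2, q3, q4}

States satisfying ¬ack: {q2, q3, q4}.
States satisfying AF ¬ack: {q2, q3, q4}.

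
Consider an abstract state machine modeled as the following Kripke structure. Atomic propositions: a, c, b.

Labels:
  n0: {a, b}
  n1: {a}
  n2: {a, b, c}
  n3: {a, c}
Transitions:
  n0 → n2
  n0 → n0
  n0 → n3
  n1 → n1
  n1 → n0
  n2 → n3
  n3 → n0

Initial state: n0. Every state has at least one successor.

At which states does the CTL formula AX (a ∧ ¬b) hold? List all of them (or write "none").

{n2}

States satisfying a ∧ ¬b: {n1, n3}.
States satisfying AX (a ∧ ¬b): {n2}.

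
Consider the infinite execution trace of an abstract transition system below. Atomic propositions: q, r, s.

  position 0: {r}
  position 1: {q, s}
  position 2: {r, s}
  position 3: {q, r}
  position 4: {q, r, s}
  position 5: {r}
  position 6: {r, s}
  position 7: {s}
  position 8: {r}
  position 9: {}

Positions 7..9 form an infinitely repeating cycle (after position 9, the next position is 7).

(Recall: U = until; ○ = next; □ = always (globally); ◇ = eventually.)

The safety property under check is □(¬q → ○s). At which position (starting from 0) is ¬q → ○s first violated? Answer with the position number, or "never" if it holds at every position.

2

Check ¬q → ○s at each position in order: 0 ✓, 1 ✓.
At position 2 the labels are {r, s} and the next position 3 has {q, r}, so ¬q → ○s is false there. This is the first violation.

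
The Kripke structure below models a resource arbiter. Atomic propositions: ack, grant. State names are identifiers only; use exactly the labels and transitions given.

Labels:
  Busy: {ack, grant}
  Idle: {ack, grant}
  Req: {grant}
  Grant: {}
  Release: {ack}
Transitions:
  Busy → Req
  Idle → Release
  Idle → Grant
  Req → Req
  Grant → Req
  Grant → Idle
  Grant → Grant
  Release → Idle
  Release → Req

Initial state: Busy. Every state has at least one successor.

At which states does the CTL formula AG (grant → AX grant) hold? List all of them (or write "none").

{Busy, Req}

States satisfying grant → AX grant: {Busy, Req, Grant, Release}.
States satisfying AG (grant → AX grant): {Busy, Req}.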